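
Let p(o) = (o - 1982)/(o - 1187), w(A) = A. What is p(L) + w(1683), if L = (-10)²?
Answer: 1831303/1087 ≈ 1684.7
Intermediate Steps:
L = 100
p(o) = (-1982 + o)/(-1187 + o)
p(L) + w(1683) = (-1982 + 100)/(-1187 + 100) + 1683 = -1882/(-1087) + 1683 = -1/1087*(-1882) + 1683 = 1882/1087 + 1683 = 1831303/1087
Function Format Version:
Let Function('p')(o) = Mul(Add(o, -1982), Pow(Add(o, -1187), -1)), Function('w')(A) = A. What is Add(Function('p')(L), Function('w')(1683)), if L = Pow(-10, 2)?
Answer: Rational(1831303, 1087) ≈ 1684.7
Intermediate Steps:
L = 100
Function('p')(o) = Mul(Pow(Add(-1187, o), -1), Add(-1982, o)) (Function('p')(o) = Mul(Add(-1982, o), Pow(Add(-1187, o), -1)) = Mul(Pow(Add(-1187, o), -1), Add(-1982, o)))
Add(Function('p')(L), Function('w')(1683)) = Add(Mul(Pow(Add(-1187, 100), -1), Add(-1982, 100)), 1683) = Add(Mul(Pow(-1087, -1), -1882), 1683) = Add(Mul(Rational(-1, 1087), -1882), 1683) = Add(Rational(1882, 1087), 1683) = Rational(1831303, 1087)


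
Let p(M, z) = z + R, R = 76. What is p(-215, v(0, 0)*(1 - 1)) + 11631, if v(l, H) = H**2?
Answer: 11707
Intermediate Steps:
p(M, z) = 76 + z (p(M, z) = z + 76 = 76 + z)
p(-215, v(0, 0)*(1 - 1)) + 11631 = (76 + 0**2*(1 - 1)) + 11631 = (76 + 0*0) + 11631 = (76 + 0) + 11631 = 76 + 11631 = 11707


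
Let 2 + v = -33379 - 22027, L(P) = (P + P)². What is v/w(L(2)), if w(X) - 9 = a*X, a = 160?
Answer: -55408/2569 ≈ -21.568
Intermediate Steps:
L(P) = 4*P² (L(P) = (2*P)² = 4*P²)
v = -55408 (v = -2 + (-33379 - 22027) = -2 - 55406 = -55408)
w(X) = 9 + 160*X
v/w(L(2)) = -55408/(9 + 160*(4*2²)) = -55408/(9 + 160*(4*4)) = -55408/(9 + 160*16) = -55408/(9 + 2560) = -55408/2569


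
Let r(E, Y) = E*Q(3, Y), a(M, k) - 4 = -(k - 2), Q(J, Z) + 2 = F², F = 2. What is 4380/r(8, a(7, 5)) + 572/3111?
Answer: 3408833/12444 ≈ 273.93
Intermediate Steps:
Q(J, Z) = 2 (Q(J, Z) = -2 + 2² = -2 + 4 = 2)
a(M, k) = 6 - k (a(M, k) = 4 - (k - 2) = 4 - (-2 + k) = 4 + (2 - k) = 6 - k)
r(E, Y) = 2*E (r(E, Y) = E*2 = 2*E)
4380/r(8, a(7, 5)) + 572/3111 = 4380/((2*8)) + 572/3111 = 4380/16 + 572*(1/3111) = 4380*(1/16) + 572/3111 = 1095/4 + 572/3111 = 3408833/12444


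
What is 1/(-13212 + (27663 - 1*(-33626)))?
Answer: 1/48077 ≈ 2.0800e-5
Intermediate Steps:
1/(-13212 + (27663 - 1*(-33626))) = 1/(-13212 + (27663 + 33626)) = 1/(-13212 + 61289) = 1/48077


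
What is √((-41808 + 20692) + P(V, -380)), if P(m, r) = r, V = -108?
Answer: 2*I*√5374 ≈ 146.62*I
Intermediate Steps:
√((-41808 + 20692) + P(V, -380)) = √((-41808 + 20692) - 380) = √(-21116 - 380) = √(-21496) = 2*I*√5374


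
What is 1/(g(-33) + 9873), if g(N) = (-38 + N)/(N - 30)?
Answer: 63/622070 ≈ 0.00010127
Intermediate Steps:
g(N) = (-38 + N)/(-30 + N)
1/(g(-33) + 9873) = 1/((-38 - 33)/(-30 - 33) + 9873) = 1/(-71/(-63) + 9873) = 1/(-1/63*(-71) + 9873) = 1/(71/63 + 9873) = 1/(622070/63) = 63/622070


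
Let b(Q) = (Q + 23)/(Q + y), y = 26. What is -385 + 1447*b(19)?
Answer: 14483/15 ≈ 965.53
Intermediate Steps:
b(Q) = (23 + Q)/(26 + Q) (b(Q) = (Q + 23)/(Q + 26) = (23 + Q)/(26 + Q))
-385 + 1447*b(19) = -385 + 1447*((23 + 19)/(26 + 19)) = -385 + 1447*(42/45) = -385 + 1447*((1/45)*42) = -385 + 1447*(14/15) = -385 + 20258/15 = 14483/15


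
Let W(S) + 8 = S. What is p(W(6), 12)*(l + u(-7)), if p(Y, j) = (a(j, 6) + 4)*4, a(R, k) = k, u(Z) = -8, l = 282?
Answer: 10960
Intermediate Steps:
W(S) = -8 + S
p(Y, j) = 40 (p(Y, j) = (6 + 4)*4 = 10*4 = 40)
p(W(6), 12)*(l + u(-7)) = 40*(282 - 8) = 40*274 = 10960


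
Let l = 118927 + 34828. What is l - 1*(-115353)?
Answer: 269108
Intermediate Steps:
l = 153755
l - 1*(-115353) = 153755 - 1*(-115353) = 153755 + 115353 = 269108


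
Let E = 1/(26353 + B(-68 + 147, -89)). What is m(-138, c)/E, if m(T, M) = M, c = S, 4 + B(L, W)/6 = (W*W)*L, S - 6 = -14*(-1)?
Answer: 75617660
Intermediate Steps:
S = 20 (S = 6 - 14*(-1) = 6 + 14 = 20)
B(L, W) = -24 + 6*L*W² (B(L, W) = -24 + 6*((W*W)*L) = -24 + 6*(W²*L) = -24 + 6*(L*W²) = -24 + 6*L*W²)
c = 20
E = 1/3780883 (E = 1/(26353 + (-24 + 6*(-68 + 147)*(-89)²)) = 1/(26353 + (-24 + 6*79*7921)) = 1/(26353 + (-24 + 3754554)) = 1/(26353 + 3754530) = 1/3780883 ≈ 2.6449e-7)
m(-138, c)/E = 20/(1/3780883) = 20*3780883 = 75617660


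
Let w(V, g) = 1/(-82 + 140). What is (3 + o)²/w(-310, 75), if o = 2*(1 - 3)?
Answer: 58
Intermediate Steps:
w(V, g) = 1/58
o = -4 (o = 2*(-2) = -4)
(3 + o)²/w(-310, 75) = (3 - 4)²/(1/58) = (-1)²*58 = 1*58 = 58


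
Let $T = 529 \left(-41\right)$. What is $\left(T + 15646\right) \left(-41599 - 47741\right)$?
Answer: $539881620$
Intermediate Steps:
$T = -21689$
$\left(T + 15646\right) \left(-41599 - 47741\right) = \left(-21689 + 15646\right) \left(-41599 - 47741\right) = \left(-6043\right) \left(-89340\right) = 539881620$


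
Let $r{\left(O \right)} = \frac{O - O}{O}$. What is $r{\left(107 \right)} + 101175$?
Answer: $101175$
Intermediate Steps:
$r{\left(O \right)} = 0$ ($r{\left(O \right)} = \frac{0}{O} = 0$)
$r{\left(107 \right)} + 101175 = 0 + 101175 = 101175$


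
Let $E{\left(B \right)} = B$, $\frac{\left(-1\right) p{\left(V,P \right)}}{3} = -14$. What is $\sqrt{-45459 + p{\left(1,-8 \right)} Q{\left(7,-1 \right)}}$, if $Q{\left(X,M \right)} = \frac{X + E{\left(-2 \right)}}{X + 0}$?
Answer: $i \sqrt{45429} \approx 213.14 i$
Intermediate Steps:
$p{\left(V,P \right)} = 42$ ($p{\left(V,P \right)} = \left(-3\right) \left(-14\right) = 42$)
$Q{\left(X,M \right)} = \frac{-2 + X}{X}$ ($Q{\left(X,M \right)} = \frac{X - 2}{X + 0} = \frac{-2 + X}{X}$)
$\sqrt{-45459 + p{\left(1,-8 \right)} Q{\left(7,-1 \right)}} = \sqrt{-45459 + 42 \frac{-2 + 7}{7}} = \sqrt{-45459 + 42 \cdot \frac{1}{7} \cdot 5} = \sqrt{-45459 + 42 \cdot \frac{5}{7}} = \sqrt{-45459 + 30} = \sqrt{-45429} = i \sqrt{45429}$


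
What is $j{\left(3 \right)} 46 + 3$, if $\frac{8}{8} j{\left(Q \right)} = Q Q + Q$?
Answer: $555$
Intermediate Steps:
$j{\left(Q \right)} = Q + Q^{2}$ ($j{\left(Q \right)} = Q Q + Q = Q^{2} + Q = Q + Q^{2}$)
$j{\left(3 \right)} 46 + 3 = 3 \left(1 + 3\right) 46 + 3 = 3 \cdot 4 \cdot 46 + 3 = 12 \cdot 46 + 3 = 552 + 3 = 555$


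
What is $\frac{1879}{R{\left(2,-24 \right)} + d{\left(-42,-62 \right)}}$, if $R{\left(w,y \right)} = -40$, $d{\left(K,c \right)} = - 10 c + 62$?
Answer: $\frac{1879}{642} \approx 2.9268$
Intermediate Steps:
$d{\left(K,c \right)} = 62 - 10 c$
$\frac{1879}{R{\left(2,-24 \right)} + d{\left(-42,-62 \right)}} = \frac{1879}{-40 + \left(62 - -620\right)} = \frac{1879}{-40 + \left(62 + 620\right)} = \frac{1879}{-40 + 682} = \frac{1879}{642}$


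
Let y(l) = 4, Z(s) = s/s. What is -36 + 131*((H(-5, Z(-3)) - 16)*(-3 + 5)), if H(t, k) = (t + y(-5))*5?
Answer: -5538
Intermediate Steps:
Z(s) = 1
H(t, k) = 20 + 5*t (H(t, k) = (t + 4)*5 = (4 + t)*5 = 20 + 5*t)
-36 + 131*((H(-5, Z(-3)) - 16)*(-3 + 5)) = -36 + 131*(((20 + 5*(-5)) - 16)*(-3 + 5)) = -36 + 131*(((20 - 25) - 16)*2) = -36 + 131*((-5 - 16)*2) = -36 + 131*(-21*2) = -36 + 131*(-42) = -36 - 5502 = -5538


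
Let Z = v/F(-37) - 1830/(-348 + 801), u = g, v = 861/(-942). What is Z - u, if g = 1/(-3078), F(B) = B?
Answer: -5419644709/1349947701 ≈ -4.0147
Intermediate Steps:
v = -287/314 (v = 861*(-1/942) = -287/314 ≈ -0.91401)
g = -1/3078 ≈ -0.00032489
u = -1/3078 ≈ -0.00032489
Z = -7043643/1754318 (Z = -287/314/(-37) - 1830/(-348 + 801) = -287/314*(-1/37) - 1830/453 = 287/11618 - 1830*1/453 = 287/11618 - 610/151 = -7043643/1754318 ≈ -4.0150)
Z - u = -7043643/1754318 - 1*(-1/3078) = -7043643/1754318 + 1/3078 = -5419644709/1349947701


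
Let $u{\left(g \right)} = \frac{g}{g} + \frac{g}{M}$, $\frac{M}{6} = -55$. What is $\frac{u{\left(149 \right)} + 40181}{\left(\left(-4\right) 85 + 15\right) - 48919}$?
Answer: $- \frac{13259911}{16250520} \approx -0.81597$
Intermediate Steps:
$M = -330$ ($M = 6 \left(-55\right) = -330$)
$u{\left(g \right)} = 1 - \frac{g}{330}$ ($u{\left(g \right)} = \frac{g}{g} + \frac{g}{-330} = 1 + g \left(- \frac{1}{330}\right) = 1 - \frac{g}{330}$)
$\frac{u{\left(149 \right)} + 40181}{\left(\left(-4\right) 85 + 15\right) - 48919} = \frac{\left(1 - \frac{149}{330}\right) + 40181}{\left(\left(-4\right) 85 + 15\right) - 48919} = \frac{\left(1 - \frac{149}{330}\right) + 40181}{\left(-340 + 15\right) - 48919} = \frac{\frac{181}{330} + 40181}{-325 - 48919} = \frac{13259911}{330 \left(-49244\right)} = \frac{13259911}{330} \left(- \frac{1}{49244}\right) = - \frac{13259911}{16250520}$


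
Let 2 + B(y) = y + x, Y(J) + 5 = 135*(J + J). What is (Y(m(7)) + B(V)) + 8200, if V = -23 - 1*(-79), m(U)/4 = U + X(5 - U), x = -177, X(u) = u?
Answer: 13472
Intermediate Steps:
m(U) = 20 (m(U) = 4*(U + (5 - U)) = 4*5 = 20)
V = 56 (V = -23 + 79 = 56)
Y(J) = -5 + 270*J (Y(J) = -5 + 135*(J + J) = -5 + 135*(2*J) = -5 + 270*J)
B(y) = -179 + y (B(y) = -2 + (y - 177) = -2 + (-177 + y) = -179 + y)
(Y(m(7)) + B(V)) + 8200 = ((-5 + 270*20) + (-179 + 56)) + 8200 = ((-5 + 5400) - 123) + 8200 = (5395 - 123) + 8200 = 5272 + 8200 = 13472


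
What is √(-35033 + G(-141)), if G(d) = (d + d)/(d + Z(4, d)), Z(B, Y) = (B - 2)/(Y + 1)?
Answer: I*√3413302990613/9871 ≈ 187.17*I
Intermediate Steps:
Z(B, Y) = (-2 + B)/(1 + Y)
G(d) = 2*d/(d + 2/(1 + d)) (G(d) = (d + d)/(d + (-2 + 4)/(1 + d)) = (2*d)/(d + 2/(1 + d)) = 2*d/(d + 2/(1 + d)))
√(-35033 + G(-141)) = √(-35033 + 2*(-141)*(1 - 141)/(2 - 141*(1 - 141))) = √(-35033 + 2*(-141)*(-140)/(2 - 141*(-140))) = √(-35033 + 2*(-141)*(-140)/(2 + 19740)) = √(-35033 + 2*(-141)*(-140)/19742) = √(-35033 + 2*(-141)*(1/19742)*(-140)) = √(-35033 + 19740/9871) = √(-345791003/9871) = I*√3413302990613/9871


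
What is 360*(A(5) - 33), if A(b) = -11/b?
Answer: -12672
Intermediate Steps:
360*(A(5) - 33) = 360*(-11/5 - 33) = 360*(-176/5) = -12672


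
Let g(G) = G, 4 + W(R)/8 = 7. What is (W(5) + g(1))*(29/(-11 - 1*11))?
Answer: -725/22 ≈ -32.955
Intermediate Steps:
W(R) = 24 (W(R) = -32 + 8*7 = -32 + 56 = 24)
(W(5) + g(1))*(29/(-11 - 1*11)) = (24 + 1)*(29/(-11 - 1*11)) = 25*(29/(-11 - 11)) = 25*(29/(-22)) = 25*(29*(-1/22)) = 25*(-29/22) = -725/22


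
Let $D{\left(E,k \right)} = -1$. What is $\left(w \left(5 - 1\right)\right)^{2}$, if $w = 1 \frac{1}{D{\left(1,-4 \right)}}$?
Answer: $16$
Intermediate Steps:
$w = -1$ ($w = 1 \frac{1}{-1} = 1 \left(-1\right) = -1$)
$\left(w \left(5 - 1\right)\right)^{2} = \left(- (5 - 1)\right)^{2} = \left(\left(-1\right) 4\right)^{2} = \left(-4\right)^{2} = 16$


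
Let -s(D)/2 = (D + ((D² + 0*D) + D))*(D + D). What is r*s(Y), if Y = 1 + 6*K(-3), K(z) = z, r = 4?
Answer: 69360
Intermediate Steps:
Y = -17 (Y = 1 + 6*(-3) = 1 - 18 = -17)
s(D) = -4*D*(D² + 2*D) (s(D) = -2*(D + ((D² + 0*D) + D))*(D + D) = -2*(D + ((D² + 0) + D))*2*D = -2*(D + (D² + D))*2*D = -2*(D + (D + D²))*2*D = -2*(D² + 2*D)*2*D = -4*D*(D² + 2*D))
r*s(Y) = 4*(4*(-17)²*(-2 - 1*(-17))) = 4*(4*289*(-2 + 17)) = 4*(4*289*15) = 4*17340 = 69360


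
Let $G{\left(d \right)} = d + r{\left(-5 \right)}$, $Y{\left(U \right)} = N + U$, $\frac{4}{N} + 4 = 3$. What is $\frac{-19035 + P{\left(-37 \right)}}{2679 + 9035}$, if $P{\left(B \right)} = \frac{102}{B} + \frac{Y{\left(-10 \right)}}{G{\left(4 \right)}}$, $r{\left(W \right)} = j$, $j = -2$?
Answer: $- \frac{352328}{216709} \approx -1.6258$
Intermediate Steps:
$N = -4$ ($N = \frac{4}{-4 + 3} = \frac{4}{-1} = 4 \left(-1\right) = -4$)
$r{\left(W \right)} = -2$
$Y{\left(U \right)} = -4 + U$
$G{\left(d \right)} = -2 + d$ ($G{\left(d \right)} = d - 2 = -2 + d$)
$P{\left(B \right)} = -7 + \frac{102}{B}$ ($P{\left(B \right)} = \frac{102}{B} + \frac{-4 - 10}{-2 + 4} = \frac{102}{B} - \frac{14}{2} = \frac{102}{B} - 7 = -7 + \frac{102}{B}$)
$\frac{-19035 + P{\left(-37 \right)}}{2679 + 9035} = \frac{-19035 - \left(7 - \frac{102}{-37}\right)}{2679 + 9035} = \frac{-19035 + \left(-7 + 102 \left(- \frac{1}{37}\right)\right)}{11714} = \left(-19035 - \frac{361}{37}\right) \frac{1}{11714} = \left(- \frac{704656}{37}\right) \frac{1}{11714} = - \frac{352328}{216709}$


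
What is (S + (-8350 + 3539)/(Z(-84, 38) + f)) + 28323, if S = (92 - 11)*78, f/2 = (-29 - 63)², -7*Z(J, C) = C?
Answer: 4103469901/118458 ≈ 34641.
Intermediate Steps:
Z(J, C) = -C/7
f = 16928 (f = 2*(-29 - 63)² = 2*(-92)² = 2*8464 = 16928)
S = 6318 (S = 81*78 = 6318)
(S + (-8350 + 3539)/(Z(-84, 38) + f)) + 28323 = (6318 + (-8350 + 3539)/(-⅐*38 + 16928)) + 28323 = (6318 - 4811/(-38/7 + 16928)) + 28323 = (6318 - 4811/118458/7) + 28323 = (6318 - 4811*7/118458) + 28323 = (6318 - 33677/118458) + 28323 = 748383967/118458 + 28323 = 4103469901/118458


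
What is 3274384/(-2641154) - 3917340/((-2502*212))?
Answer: 119576199327/19457381518 ≈ 6.1455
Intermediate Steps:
3274384/(-2641154) - 3917340/((-2502*212)) = 3274384*(-1/2641154) - 3917340/(-530424) = -1637192/1320577 - 3917340*(-1/530424) = -1637192/1320577 + 108815/14734 = 119576199327/19457381518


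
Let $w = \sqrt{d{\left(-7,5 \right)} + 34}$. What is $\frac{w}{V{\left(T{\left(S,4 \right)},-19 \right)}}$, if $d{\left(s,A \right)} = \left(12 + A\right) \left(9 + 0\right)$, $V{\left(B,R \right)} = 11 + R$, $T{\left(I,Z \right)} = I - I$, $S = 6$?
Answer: $- \frac{\sqrt{187}}{8} \approx -1.7093$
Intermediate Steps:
$T{\left(I,Z \right)} = 0$
$d{\left(s,A \right)} = 108 + 9 A$ ($d{\left(s,A \right)} = \left(12 + A\right) 9 = 108 + 9 A$)
$w = \sqrt{187}$ ($w = \sqrt{\left(108 + 9 \cdot 5\right) + 34} = \sqrt{\left(108 + 45\right) + 34} = \sqrt{153 + 34} = \sqrt{187} \approx 13.675$)
$\frac{w}{V{\left(T{\left(S,4 \right)},-19 \right)}} = \frac{\sqrt{187}}{11 - 19} = \frac{\sqrt{187}}{-8} = \sqrt{187} \left(- \frac{1}{8}\right) = - \frac{\sqrt{187}}{8}$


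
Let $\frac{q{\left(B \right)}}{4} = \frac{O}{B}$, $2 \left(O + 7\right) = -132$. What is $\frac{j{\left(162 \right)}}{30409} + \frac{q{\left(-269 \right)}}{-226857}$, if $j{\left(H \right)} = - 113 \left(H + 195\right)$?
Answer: $- \frac{2461799565181}{1855695023997} \approx -1.3266$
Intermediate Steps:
$j{\left(H \right)} = -22035 - 113 H$ ($j{\left(H \right)} = - 113 \left(195 + H\right) = -22035 - 113 H$)
$O = -73$ ($O = -7 + \frac{1}{2} \left(-132\right) = -7 - 66 = -73$)
$q{\left(B \right)} = - \frac{292}{B}$ ($q{\left(B \right)} = 4 \left(- \frac{73}{B}\right) = - \frac{292}{B}$)
$\frac{j{\left(162 \right)}}{30409} + \frac{q{\left(-269 \right)}}{-226857} = \frac{-22035 - 18306}{30409} + \frac{\left(-292\right) \frac{1}{-269}}{-226857} = \left(-22035 - 18306\right) \frac{1}{30409} + \left(-292\right) \left(- \frac{1}{269}\right) \left(- \frac{1}{226857}\right) = \left(-40341\right) \frac{1}{30409} + \frac{292}{269} \left(- \frac{1}{226857}\right) = - \frac{40341}{30409} - \frac{292}{61024533} = - \frac{2461799565181}{1855695023997}$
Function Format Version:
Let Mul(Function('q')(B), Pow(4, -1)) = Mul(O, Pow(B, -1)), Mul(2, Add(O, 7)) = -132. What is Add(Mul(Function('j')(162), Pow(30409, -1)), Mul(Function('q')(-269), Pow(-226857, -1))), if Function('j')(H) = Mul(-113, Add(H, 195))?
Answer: Rational(-2461799565181, 1855695023997) ≈ -1.3266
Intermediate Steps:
Function('j')(H) = Add(-22035, Mul(-113, H)) (Function('j')(H) = Mul(-113, Add(195, H)) = Add(-22035, Mul(-113, H)))
O = -73 (O = Add(-7, Mul(Rational(1, 2), -132)) = Add(-7, -66) = -73)
Function('q')(B) = Mul(-292, Pow(B, -1)) (Function('q')(B) = Mul(4, Mul(-73, Pow(B, -1))) = Mul(-292, Pow(B, -1)))
Add(Mul(Function('j')(162), Pow(30409, -1)), Mul(Function('q')(-269), Pow(-226857, -1))) = Add(Mul(Add(-22035, Mul(-113, 162)), Pow(30409, -1)), Mul(Mul(-292, Pow(-269, -1)), Pow(-226857, -1))) = Add(Mul(Add(-22035, -18306), Rational(1, 30409)), Mul(Mul(-292, Rational(-1, 269)), Rational(-1, 226857))) = Add(Mul(-40341, Rational(1, 30409)), Mul(Rational(292, 269), Rational(-1, 226857))) = Add(Rational(-40341, 30409), Rational(-292, 61024533)) = Rational(-2461799565181, 1855695023997)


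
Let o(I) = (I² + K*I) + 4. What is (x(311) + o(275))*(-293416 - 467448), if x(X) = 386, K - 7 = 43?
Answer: -68298956960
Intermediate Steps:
K = 50 (K = 7 + 43 = 50)
o(I) = 4 + I² + 50*I (o(I) = (I² + 50*I) + 4 = 4 + I² + 50*I)
(x(311) + o(275))*(-293416 - 467448) = (386 + (4 + 275² + 50*275))*(-293416 - 467448) = (386 + (4 + 75625 + 13750))*(-760864) = (386 + 89379)*(-760864) = 89765*(-760864) = -68298956960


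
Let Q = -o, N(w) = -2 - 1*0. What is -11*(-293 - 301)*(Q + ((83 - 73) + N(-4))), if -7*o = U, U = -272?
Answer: -1411344/7 ≈ -2.0162e+5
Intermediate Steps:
N(w) = -2 (N(w) = -2 + 0 = -2)
o = 272/7 (o = -⅐*(-272) = 272/7 ≈ 38.857)
Q = -272/7 (Q = -1*272/7 = -272/7 ≈ -38.857)
-11*(-293 - 301)*(Q + ((83 - 73) + N(-4))) = -11*(-293 - 301)*(-272/7 + ((83 - 73) - 2)) = -(-6534)*(-272/7 + (10 - 2)) = -(-6534)*(-272/7 + 8) = -(-6534)*(-216)/7 = -11*128304/7 = -1411344/7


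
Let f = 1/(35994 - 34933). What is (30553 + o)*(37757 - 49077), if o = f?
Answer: -366957428880/1061 ≈ -3.4586e+8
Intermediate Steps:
f = 1/1061 ≈ 0.00094251
o = 1/1061 ≈ 0.00094251
(30553 + o)*(37757 - 49077) = (30553 + 1/1061)*(37757 - 49077) = (32416734/1061)*(-11320) = -366957428880/1061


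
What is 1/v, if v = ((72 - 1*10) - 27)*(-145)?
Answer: -1/5075 ≈ -0.00019704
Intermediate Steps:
v = -5075 (v = ((72 - 10) - 27)*(-145) = (62 - 27)*(-145) = 35*(-145) = -5075)
1/v = 1/(-5075) = -1/5075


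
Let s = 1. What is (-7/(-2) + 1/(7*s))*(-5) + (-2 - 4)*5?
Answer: -675/14 ≈ -48.214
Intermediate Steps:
(-7/(-2) + 1/(7*s))*(-5) + (-2 - 4)*5 = (-7/(-2) + 1/(7*1))*(-5) + (-2 - 4)*5 = (-7*(-½) + (⅐)*1)*(-5) - 6*5 = (7/2 + ⅐)*(-5) - 30 = (51/14)*(-5) - 30 = -255/14 - 30 = -675/14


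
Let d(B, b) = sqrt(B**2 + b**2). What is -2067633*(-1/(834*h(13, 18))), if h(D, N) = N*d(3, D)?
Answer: 76579*sqrt(178)/98968 ≈ 10.323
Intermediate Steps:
h(D, N) = N*sqrt(9 + D**2) (h(D, N) = N*sqrt(3**2 + D**2) = N*sqrt(9 + D**2))
-2067633*(-1/(834*h(13, 18))) = -2067633*(-1/(15012*sqrt(9 + 13**2))) = -2067633*(-1/(15012*sqrt(9 + 169))) = -2067633*(-sqrt(178)/2672136) = -(-76579)*sqrt(178)/98968 = 76579*sqrt(178)/98968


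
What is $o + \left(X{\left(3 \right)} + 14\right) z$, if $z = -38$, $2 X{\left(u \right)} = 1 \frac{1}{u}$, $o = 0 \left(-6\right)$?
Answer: $- \frac{1615}{3} \approx -538.33$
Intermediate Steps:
$o = 0$
$X{\left(u \right)} = \frac{1}{2 u}$ ($X{\left(u \right)} = \frac{1 \frac{1}{u}}{2} = \frac{1}{2 u}$)
$o + \left(X{\left(3 \right)} + 14\right) z = 0 + \left(\frac{1}{2 \cdot 3} + 14\right) \left(-38\right) = 0 + \left(\frac{1}{2} \cdot \frac{1}{3} + 14\right) \left(-38\right) = 0 + \left(\frac{1}{6} + 14\right) \left(-38\right) = 0 + \frac{85}{6} \left(-38\right) = 0 - \frac{1615}{3} = - \frac{1615}{3}$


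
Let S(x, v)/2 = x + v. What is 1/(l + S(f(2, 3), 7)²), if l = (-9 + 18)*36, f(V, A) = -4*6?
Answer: 1/1480 ≈ 0.00067568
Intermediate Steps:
f(V, A) = -24
S(x, v) = 2*v + 2*x (S(x, v) = 2*(x + v) = 2*(v + x) = 2*v + 2*x)
l = 324 (l = 9*36 = 324)
1/(l + S(f(2, 3), 7)²) = 1/(324 + (2*7 + 2*(-24))²) = 1/(324 + (14 - 48)²) = 1/(324 + (-34)²) = 1/(324 + 1156) = 1/1480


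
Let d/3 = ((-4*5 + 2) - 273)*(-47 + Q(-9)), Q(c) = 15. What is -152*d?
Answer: -4246272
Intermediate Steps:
d = 27936 (d = 3*(((-4*5 + 2) - 273)*(-47 + 15)) = 3*(((-20 + 2) - 273)*(-32)) = 3*((-18 - 273)*(-32)) = 3*(-291*(-32)) = 3*9312 = 27936)
-152*d = -152*27936 = -4246272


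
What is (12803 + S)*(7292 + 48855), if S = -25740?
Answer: -726373739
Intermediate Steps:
(12803 + S)*(7292 + 48855) = (12803 - 25740)*(7292 + 48855) = -12937*56147 = -726373739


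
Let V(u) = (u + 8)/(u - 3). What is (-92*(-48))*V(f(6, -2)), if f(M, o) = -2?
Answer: -26496/5 ≈ -5299.2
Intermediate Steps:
V(u) = (8 + u)/(-3 + u)
(-92*(-48))*V(f(6, -2)) = (-92*(-48))*((8 - 2)/(-3 - 2)) = 4416*(6/(-5)) = 4416*(-1/5*6) = 4416*(-6/5) = -26496/5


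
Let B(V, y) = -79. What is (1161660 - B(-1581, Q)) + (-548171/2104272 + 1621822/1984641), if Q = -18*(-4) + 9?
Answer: 1617228394460689367/1392074828784 ≈ 1.1617e+6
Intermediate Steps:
Q = 81 (Q = 72 + 9 = 81)
(1161660 - B(-1581, Q)) + (-548171/2104272 + 1621822/1984641) = (1161660 - 1*(-79)) + (-548171/2104272 + 1621822/1984641) = (1161660 + 79) + (-548171*1/2104272 + 1621822*(1/1984641)) = 1161739 + (-548171/2104272 + 1621822/1984641) = 1161739 + 774943993991/1392074828784 = 1617228394460689367/1392074828784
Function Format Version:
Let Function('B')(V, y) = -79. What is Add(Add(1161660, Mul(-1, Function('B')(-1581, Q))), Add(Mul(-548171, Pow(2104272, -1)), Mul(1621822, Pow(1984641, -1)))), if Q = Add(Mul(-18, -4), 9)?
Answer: Rational(1617228394460689367, 1392074828784) ≈ 1.1617e+6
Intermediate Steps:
Q = 81 (Q = Add(72, 9) = 81)
Add(Add(1161660, Mul(-1, Function('B')(-1581, Q))), Add(Mul(-548171, Pow(2104272, -1)), Mul(1621822, Pow(1984641, -1)))) = Add(Add(1161660, Mul(-1, -79)), Add(Mul(-548171, Pow(2104272, -1)), Mul(1621822, Pow(1984641, -1)))) = Add(Add(1161660, 79), Add(Mul(-548171, Rational(1, 2104272)), Mul(1621822, Rational(1, 1984641)))) = Add(1161739, Add(Rational(-548171, 2104272), Rational(1621822, 1984641))) = Add(1161739, Rational(774943993991, 1392074828784)) = Rational(1617228394460689367, 1392074828784)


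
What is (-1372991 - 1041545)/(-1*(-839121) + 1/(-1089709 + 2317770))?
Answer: -1482598747348/515245887191 ≈ -2.8775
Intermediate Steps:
(-1372991 - 1041545)/(-1*(-839121) + 1/(-1089709 + 2317770)) = -2414536/(839121 + 1/1228061) = -2414536/1030491774382/1228061 = -2414536*1228061/1030491774382 = -1482598747348/515245887191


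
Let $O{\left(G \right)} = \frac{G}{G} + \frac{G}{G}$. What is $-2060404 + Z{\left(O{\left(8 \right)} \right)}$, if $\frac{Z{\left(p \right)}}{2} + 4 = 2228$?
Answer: $-2055956$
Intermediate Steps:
$O{\left(G \right)} = 2$ ($O{\left(G \right)} = 1 + 1 = 2$)
$Z{\left(p \right)} = 4448$ ($Z{\left(p \right)} = -8 + 2 \cdot 2228 = -8 + 4456 = 4448$)
$-2060404 + Z{\left(O{\left(8 \right)} \right)} = -2060404 + 4448 = -2055956$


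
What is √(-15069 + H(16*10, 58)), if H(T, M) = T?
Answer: I*√14909 ≈ 122.1*I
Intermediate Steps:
√(-15069 + H(16*10, 58)) = √(-15069 + 16*10) = √(-15069 + 160) = √(-14909) = I*√14909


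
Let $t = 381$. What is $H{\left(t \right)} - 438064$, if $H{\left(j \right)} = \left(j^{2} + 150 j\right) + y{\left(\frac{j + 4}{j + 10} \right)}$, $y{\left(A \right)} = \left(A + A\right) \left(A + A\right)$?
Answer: $- \frac{36041561493}{152881} \approx -2.3575 \cdot 10^{5}$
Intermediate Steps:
$y{\left(A \right)} = 4 A^{2}$ ($y{\left(A \right)} = 2 A 2 A = 4 A^{2}$)
$H{\left(j \right)} = j^{2} + 150 j + \frac{4 \left(4 + j\right)^{2}}{\left(10 + j\right)^{2}}$ ($H{\left(j \right)} = \left(j^{2} + 150 j\right) + 4 \left(\frac{j + 4}{j + 10}\right)^{2} = \left(j^{2} + 150 j\right) + 4 \left(\frac{4 + j}{10 + j}\right)^{2} = \left(j^{2} + 150 j\right) + 4 \frac{\left(4 + j\right)^{2}}{\left(10 + j\right)^{2}} = \left(j^{2} + 150 j\right) + \frac{4 \left(4 + j\right)^{2}}{\left(10 + j\right)^{2}} = j^{2} + 150 j + \frac{4 \left(4 + j\right)^{2}}{\left(10 + j\right)^{2}}$)
$H{\left(t \right)} - 438064 = \left(381^{2} + 150 \cdot 381 + \frac{4 \left(4 + 381\right)^{2}}{\left(10 + 381\right)^{2}}\right) - 438064 = \left(145161 + 57150 + \frac{4 \cdot 385^{2}}{152881}\right) - 438064 = \left(145161 + 57150 + 4 \cdot 148225 \cdot \frac{1}{152881}\right) - 438064 = \left(145161 + 57150 + \frac{592900}{152881}\right) - 438064 = \frac{30930100891}{152881} - 438064 = - \frac{36041561493}{152881}$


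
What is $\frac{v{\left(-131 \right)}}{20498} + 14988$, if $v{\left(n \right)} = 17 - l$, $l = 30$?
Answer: $\frac{307224011}{20498} \approx 14988.0$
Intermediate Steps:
$v{\left(n \right)} = -13$ ($v{\left(n \right)} = 17 - 30 = -13$)
$\frac{v{\left(-131 \right)}}{20498} + 14988 = - \frac{13}{20498} + 14988 = \frac{307224011}{20498}$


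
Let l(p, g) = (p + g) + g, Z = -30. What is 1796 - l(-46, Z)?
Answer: 1902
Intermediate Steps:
l(p, g) = p + 2*g (l(p, g) = (g + p) + g = p + 2*g)
1796 - l(-46, Z) = 1796 - (-46 + 2*(-30)) = 1796 - (-46 - 60) = 1796 - 1*(-106) = 1796 + 106 = 1902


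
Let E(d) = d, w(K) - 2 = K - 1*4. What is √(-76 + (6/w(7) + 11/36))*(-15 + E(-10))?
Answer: -5*I*√67045/6 ≈ -215.78*I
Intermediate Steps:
w(K) = -2 + K (w(K) = 2 + (K - 1*4) = 2 + (K - 4) = 2 + (-4 + K) = -2 + K)
√(-76 + (6/w(7) + 11/36))*(-15 + E(-10)) = √(-76 + (6/(-2 + 7) + 11/36))*(-15 - 10) = √(-76 + (6/5 + 11*(1/36)))*(-25) = √(-76 + (6*(⅕) + 11/36))*(-25) = √(-76 + (6/5 + 11/36))*(-25) = √(-76 + 271/180)*(-25) = √(-13409/180)*(-25) = (I*√67045/30)*(-25) = -5*I*√67045/6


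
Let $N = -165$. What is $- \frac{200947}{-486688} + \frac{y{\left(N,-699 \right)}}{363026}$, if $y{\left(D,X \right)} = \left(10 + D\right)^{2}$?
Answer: $\frac{42320832411}{88340198944} \approx 0.47907$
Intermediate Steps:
$- \frac{200947}{-486688} + \frac{y{\left(N,-699 \right)}}{363026} = - \frac{200947}{-486688} + \frac{\left(10 - 165\right)^{2}}{363026} = \left(-200947\right) \left(- \frac{1}{486688}\right) + \left(-155\right)^{2} \cdot \frac{1}{363026} = \frac{200947}{486688} + 24025 \cdot \frac{1}{363026} = \frac{200947}{486688} + \frac{24025}{363026} = \frac{42320832411}{88340198944}$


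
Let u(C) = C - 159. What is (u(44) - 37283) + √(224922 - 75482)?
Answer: -37398 + 8*√2335 ≈ -37011.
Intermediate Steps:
u(C) = -159 + C
(u(44) - 37283) + √(224922 - 75482) = ((-159 + 44) - 37283) + √(224922 - 75482) = (-115 - 37283) + √149440 = -37398 + 8*√2335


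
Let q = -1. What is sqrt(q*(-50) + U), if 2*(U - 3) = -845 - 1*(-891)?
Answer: 2*sqrt(19) ≈ 8.7178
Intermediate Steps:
U = 26 (U = 3 + (-845 - 1*(-891))/2 = 3 + (-845 + 891)/2 = 3 + (1/2)*46 = 3 + 23 = 26)
sqrt(q*(-50) + U) = sqrt(-1*(-50) + 26) = sqrt(50 + 26) = sqrt(76) = 2*sqrt(19)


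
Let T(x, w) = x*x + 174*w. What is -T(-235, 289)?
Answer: -105511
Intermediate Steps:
T(x, w) = x² + 174*w
-T(-235, 289) = -((-235)² + 174*289) = -(55225 + 50286) = -1*105511 = -105511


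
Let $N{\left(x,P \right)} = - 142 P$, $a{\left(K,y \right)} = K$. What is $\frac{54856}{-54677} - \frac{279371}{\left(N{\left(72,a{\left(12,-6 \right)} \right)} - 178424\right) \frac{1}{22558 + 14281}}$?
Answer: $\frac{562712039002545}{9848858656} \approx 57135.0$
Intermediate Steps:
$\frac{54856}{-54677} - \frac{279371}{\left(N{\left(72,a{\left(12,-6 \right)} \right)} - 178424\right) \frac{1}{22558 + 14281}} = \frac{54856}{-54677} - \frac{279371}{\left(\left(-142\right) 12 - 178424\right) \frac{1}{22558 + 14281}} = 54856 \left(- \frac{1}{54677}\right) - \frac{279371}{\left(-1704 - 178424\right) \frac{1}{36839}} = - \frac{54856}{54677} - \frac{279371}{\left(-180128\right) \frac{1}{36839}} = - \frac{54856}{54677} - \frac{279371}{- \frac{180128}{36839}} = - \frac{54856}{54677} - - \frac{10291748269}{180128} = - \frac{54856}{54677} + \frac{10291748269}{180128} = \frac{562712039002545}{9848858656}$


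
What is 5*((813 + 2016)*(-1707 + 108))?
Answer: -22617855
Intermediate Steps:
5*((813 + 2016)*(-1707 + 108)) = 5*(2829*(-1599)) = 5*(-4523571) = -22617855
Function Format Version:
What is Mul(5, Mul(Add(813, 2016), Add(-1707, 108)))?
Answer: -22617855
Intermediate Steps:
Mul(5, Mul(Add(813, 2016), Add(-1707, 108))) = Mul(5, Mul(2829, -1599)) = Mul(5, -4523571) = -22617855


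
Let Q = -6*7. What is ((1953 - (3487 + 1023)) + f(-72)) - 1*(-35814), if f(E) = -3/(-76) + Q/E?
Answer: 3791369/114 ≈ 33258.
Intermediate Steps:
Q = -42 (Q = -1*42 = -42)
f(E) = 3/76 - 42/E (f(E) = -3/(-76) - 42/E = -3*(-1/76) - 42/E = 3/76 - 42/E)
((1953 - (3487 + 1023)) + f(-72)) - 1*(-35814) = ((1953 - (3487 + 1023)) + (3/76 - 42/(-72))) - 1*(-35814) = ((1953 - 1*4510) + (3/76 - 42*(-1/72))) + 35814 = ((1953 - 4510) + (3/76 + 7/12)) + 35814 = (-2557 + 71/114) + 35814 = -291427/114 + 35814 = 3791369/114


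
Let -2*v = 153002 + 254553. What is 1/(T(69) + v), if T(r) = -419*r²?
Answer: -2/4397273 ≈ -4.5483e-7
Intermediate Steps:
v = -407555/2 (v = -(153002 + 254553)/2 = -½*407555 = -407555/2 ≈ -2.0378e+5)
1/(T(69) + v) = 1/(-419*69² - 407555/2) = 1/(-419*4761 - 407555/2) = 1/(-1994859 - 407555/2) = 1/(-4397273/2) = -2/4397273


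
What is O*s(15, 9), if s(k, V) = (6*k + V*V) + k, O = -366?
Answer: -68076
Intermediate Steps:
s(k, V) = V² + 7*k (s(k, V) = (6*k + V²) + k = (V² + 6*k) + k = V² + 7*k)
O*s(15, 9) = -366*(9² + 7*15) = -366*(81 + 105) = -366*186 = -68076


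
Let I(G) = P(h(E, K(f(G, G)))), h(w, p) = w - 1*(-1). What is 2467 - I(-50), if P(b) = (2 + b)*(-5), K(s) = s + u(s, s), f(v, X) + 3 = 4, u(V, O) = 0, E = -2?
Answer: 2472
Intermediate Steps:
f(v, X) = 1 (f(v, X) = -3 + 4 = 1)
K(s) = s (K(s) = s + 0 = s)
h(w, p) = 1 + w (h(w, p) = w + 1 = 1 + w)
P(b) = -10 - 5*b
I(G) = -5 (I(G) = -10 - 5*(1 - 2) = -10 - 5*(-1) = -10 + 5 = -5)
2467 - I(-50) = 2467 - 1*(-5) = 2467 + 5 = 2472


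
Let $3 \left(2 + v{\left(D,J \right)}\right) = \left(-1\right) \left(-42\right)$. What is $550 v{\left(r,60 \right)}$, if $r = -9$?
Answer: $6600$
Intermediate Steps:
$v{\left(D,J \right)} = 12$ ($v{\left(D,J \right)} = -2 + \frac{\left(-1\right) \left(-42\right)}{3} = -2 + \frac{1}{3} \cdot 42 = -2 + 14 = 12$)
$550 v{\left(r,60 \right)} = 550 \cdot 12 = 6600$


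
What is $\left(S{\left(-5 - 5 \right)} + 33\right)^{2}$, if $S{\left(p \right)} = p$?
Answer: $529$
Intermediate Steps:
$\left(S{\left(-5 - 5 \right)} + 33\right)^{2} = \left(\left(-5 - 5\right) + 33\right)^{2} = \left(-10 + 33\right)^{2} = 23^{2} = 529$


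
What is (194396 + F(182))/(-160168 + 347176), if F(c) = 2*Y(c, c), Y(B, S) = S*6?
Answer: 49145/46752 ≈ 1.0512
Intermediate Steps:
Y(B, S) = 6*S
F(c) = 12*c (F(c) = 2*(6*c) = 12*c)
(194396 + F(182))/(-160168 + 347176) = (194396 + 12*182)/(-160168 + 347176) = (194396 + 2184)/187008 = 196580*(1/187008) = 49145/46752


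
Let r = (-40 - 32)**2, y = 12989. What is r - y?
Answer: -7805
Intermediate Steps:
r = 5184 (r = (-72)**2 = 5184)
r - y = 5184 - 1*12989 = 5184 - 12989 = -7805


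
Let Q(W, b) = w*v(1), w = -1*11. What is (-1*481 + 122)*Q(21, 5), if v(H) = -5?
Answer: -19745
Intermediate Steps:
w = -11
Q(W, b) = 55 (Q(W, b) = -11*(-5) = 55)
(-1*481 + 122)*Q(21, 5) = (-1*481 + 122)*55 = (-481 + 122)*55 = -359*55 = -19745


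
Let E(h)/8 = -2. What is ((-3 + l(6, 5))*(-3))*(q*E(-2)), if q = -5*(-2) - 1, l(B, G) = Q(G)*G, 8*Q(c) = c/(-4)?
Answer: -3267/2 ≈ -1633.5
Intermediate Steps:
E(h) = -16 (E(h) = 8*(-2) = -16)
Q(c) = -c/32 (Q(c) = (c/(-4))/8 = (c*(-1/4))/8 = (-c/4)/8 = -c/32)
l(B, G) = -G**2/32 (l(B, G) = (-G/32)*G = -G**2/32)
q = 9 (q = 10 - 1 = 9)
((-3 + l(6, 5))*(-3))*(q*E(-2)) = ((-3 - 1/32*5**2)*(-3))*(9*(-16)) = ((-3 - 1/32*25)*(-3))*(-144) = ((-3 - 25/32)*(-3))*(-144) = -121/32*(-3)*(-144) = (363/32)*(-144) = -3267/2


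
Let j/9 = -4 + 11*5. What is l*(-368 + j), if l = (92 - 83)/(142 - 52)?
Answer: 91/10 ≈ 9.1000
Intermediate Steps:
l = ⅒ (l = 9/90 = 9*(1/90) = ⅒ ≈ 0.10000)
j = 459 (j = 9*(-4 + 11*5) = 9*(-4 + 55) = 9*51 = 459)
l*(-368 + j) = (-368 + 459)/10 = (⅒)*91 = 91/10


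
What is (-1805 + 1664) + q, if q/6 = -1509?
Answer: -9195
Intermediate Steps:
q = -9054 (q = 6*(-1509) = -9054)
(-1805 + 1664) + q = (-1805 + 1664) - 9054 = -141 - 9054 = -9195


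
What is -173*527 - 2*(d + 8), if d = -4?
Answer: -91179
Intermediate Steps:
-173*527 - 2*(d + 8) = -173*527 - 2*(-4 + 8) = -91171 - 2*4 = -91171 - 8 = -91179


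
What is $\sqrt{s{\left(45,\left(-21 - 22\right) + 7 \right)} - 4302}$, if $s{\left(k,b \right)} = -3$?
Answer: $i \sqrt{4305} \approx 65.613 i$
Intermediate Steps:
$\sqrt{s{\left(45,\left(-21 - 22\right) + 7 \right)} - 4302} = \sqrt{-3 - 4302} = \sqrt{-4305} = i \sqrt{4305}$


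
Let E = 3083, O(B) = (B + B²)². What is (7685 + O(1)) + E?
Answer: 10772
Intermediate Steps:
(7685 + O(1)) + E = (7685 + 1²*(1 + 1)²) + 3083 = (7685 + 1*2²) + 3083 = (7685 + 1*4) + 3083 = (7685 + 4) + 3083 = 7689 + 3083 = 10772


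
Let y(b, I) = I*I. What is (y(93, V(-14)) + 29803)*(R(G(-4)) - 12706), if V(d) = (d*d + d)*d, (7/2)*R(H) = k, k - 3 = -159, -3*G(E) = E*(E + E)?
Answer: -582124138178/7 ≈ -8.3161e+10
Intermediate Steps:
G(E) = -2*E²/3 (G(E) = -E*(E + E)/3 = -E*2*E/3 = -2*E²/3)
k = -156 (k = 3 - 159 = -156)
R(H) = -312/7 (R(H) = (2/7)*(-156) = -312/7)
V(d) = d*(d + d²) (V(d) = (d² + d)*d = (d + d²)*d = d*(d + d²))
y(b, I) = I²
(y(93, V(-14)) + 29803)*(R(G(-4)) - 12706) = (((-14)²*(1 - 14))² + 29803)*(-312/7 - 12706) = ((196*(-13))² + 29803)*(-89254/7) = ((-2548)² + 29803)*(-89254/7) = (6492304 + 29803)*(-89254/7) = 6522107*(-89254/7) = -582124138178/7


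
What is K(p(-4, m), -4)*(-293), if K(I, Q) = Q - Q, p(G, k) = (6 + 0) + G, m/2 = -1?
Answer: 0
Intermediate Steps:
m = -2 (m = 2*(-1) = -2)
p(G, k) = 6 + G
K(I, Q) = 0
K(p(-4, m), -4)*(-293) = 0*(-293) = 0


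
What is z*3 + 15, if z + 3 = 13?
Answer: 45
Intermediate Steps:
z = 10 (z = -3 + 13 = 10)
z*3 + 15 = 10*3 + 15 = 30 + 15 = 45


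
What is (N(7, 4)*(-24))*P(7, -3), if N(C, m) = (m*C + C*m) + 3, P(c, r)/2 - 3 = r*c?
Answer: 50976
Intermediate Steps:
P(c, r) = 6 + 2*c*r (P(c, r) = 6 + 2*(r*c) = 6 + 2*(c*r) = 6 + 2*c*r)
N(C, m) = 3 + 2*C*m (N(C, m) = (C*m + C*m) + 3 = 2*C*m + 3 = 3 + 2*C*m)
(N(7, 4)*(-24))*P(7, -3) = ((3 + 2*7*4)*(-24))*(6 + 2*7*(-3)) = ((3 + 56)*(-24))*(6 - 42) = (59*(-24))*(-36) = -1416*(-36) = 50976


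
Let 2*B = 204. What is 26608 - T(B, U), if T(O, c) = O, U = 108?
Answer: 26506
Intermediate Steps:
B = 102 (B = (½)*204 = 102)
26608 - T(B, U) = 26608 - 1*102 = 26608 - 102 = 26506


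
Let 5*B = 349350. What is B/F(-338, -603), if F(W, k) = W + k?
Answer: -69870/941 ≈ -74.251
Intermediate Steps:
B = 69870 (B = (⅕)*349350 = 69870)
B/F(-338, -603) = 69870/(-338 - 603) = 69870/(-941) = 69870*(-1/941) = -69870/941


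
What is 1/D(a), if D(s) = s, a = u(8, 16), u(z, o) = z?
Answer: ⅛ ≈ 0.12500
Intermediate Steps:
a = 8
1/D(a) = 1/8 = ⅛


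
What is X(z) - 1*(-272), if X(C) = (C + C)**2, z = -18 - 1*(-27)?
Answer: 596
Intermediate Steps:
z = 9 (z = -18 + 27 = 9)
X(C) = 4*C**2 (X(C) = (2*C)**2 = 4*C**2)
X(z) - 1*(-272) = 4*9**2 - 1*(-272) = 4*81 + 272 = 324 + 272 = 596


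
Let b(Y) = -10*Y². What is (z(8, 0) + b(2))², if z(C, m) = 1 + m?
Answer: 1521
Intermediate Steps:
(z(8, 0) + b(2))² = ((1 + 0) - 10*2²)² = (1 - 10*4)² = (1 - 40)² = (-39)² = 1521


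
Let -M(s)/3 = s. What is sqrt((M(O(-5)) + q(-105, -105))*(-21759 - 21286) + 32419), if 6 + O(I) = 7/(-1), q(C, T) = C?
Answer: sqrt(2873389) ≈ 1695.1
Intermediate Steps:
O(I) = -13 (O(I) = -6 + 7/(-1) = -6 + 7*(-1) = -6 - 7 = -13)
M(s) = -3*s
sqrt((M(O(-5)) + q(-105, -105))*(-21759 - 21286) + 32419) = sqrt((-3*(-13) - 105)*(-21759 - 21286) + 32419) = sqrt((39 - 105)*(-43045) + 32419) = sqrt(-66*(-43045) + 32419) = sqrt(2840970 + 32419) = sqrt(2873389)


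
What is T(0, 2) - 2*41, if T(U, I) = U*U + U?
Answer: -82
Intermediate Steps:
T(U, I) = U + U² (T(U, I) = U² + U = U + U²)
T(0, 2) - 2*41 = 0*(1 + 0) - 2*41 = 0*1 - 82 = 0 - 82 = -82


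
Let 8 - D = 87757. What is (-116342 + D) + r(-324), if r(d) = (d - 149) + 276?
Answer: -204288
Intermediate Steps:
D = -87749 (D = 8 - 1*87757 = 8 - 87757 = -87749)
r(d) = 127 + d (r(d) = (-149 + d) + 276 = 127 + d)
(-116342 + D) + r(-324) = (-116342 - 87749) + (127 - 324) = -204091 - 197 = -204288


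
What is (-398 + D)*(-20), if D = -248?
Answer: 12920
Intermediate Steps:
(-398 + D)*(-20) = (-398 - 248)*(-20) = -646*(-20) = 12920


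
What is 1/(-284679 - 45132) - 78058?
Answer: -25744387039/329811 ≈ -78058.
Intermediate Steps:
1/(-284679 - 45132) - 78058 = 1/(-329811) - 78058 = -1/329811 - 78058 = -25744387039/329811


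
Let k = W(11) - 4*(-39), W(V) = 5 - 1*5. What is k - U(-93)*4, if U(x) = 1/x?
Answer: 14512/93 ≈ 156.04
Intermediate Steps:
W(V) = 0 (W(V) = 5 - 5 = 0)
k = 156 (k = 0 - 4*(-39) = 0 + 156 = 156)
k - U(-93)*4 = 156 - 4/(-93) = 156 - (-1)*4/93 = 156 - 1*(-4/93) = 156 + 4/93 = 14512/93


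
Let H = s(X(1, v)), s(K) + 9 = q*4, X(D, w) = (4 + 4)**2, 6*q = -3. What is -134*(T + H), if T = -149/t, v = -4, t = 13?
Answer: 39128/13 ≈ 3009.8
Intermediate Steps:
q = -1/2 (q = (1/6)*(-3) = -1/2 ≈ -0.50000)
X(D, w) = 64 (X(D, w) = 8**2 = 64)
T = -149/13 ≈ -11.462
s(K) = -11 (s(K) = -9 - 1/2*4 = -9 - 2 = -11)
H = -11
-134*(T + H) = -134*(-149/13 - 11) = -134*(-292/13) = 39128/13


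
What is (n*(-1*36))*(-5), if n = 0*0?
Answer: 0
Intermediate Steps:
n = 0
(n*(-1*36))*(-5) = (0*(-1*36))*(-5) = (0*(-36))*(-5) = 0*(-5) = 0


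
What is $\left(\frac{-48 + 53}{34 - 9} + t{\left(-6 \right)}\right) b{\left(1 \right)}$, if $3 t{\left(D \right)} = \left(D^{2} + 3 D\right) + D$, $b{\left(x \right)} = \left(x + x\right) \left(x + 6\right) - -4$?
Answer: $\frac{378}{5} \approx 75.6$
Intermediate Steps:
$b{\left(x \right)} = 4 + 2 x \left(6 + x\right)$ ($b{\left(x \right)} = 2 x \left(6 + x\right) + 4 = 4 + 2 x \left(6 + x\right)$)
$t{\left(D \right)} = \frac{D^{2}}{3} + \frac{4 D}{3}$ ($t{\left(D \right)} = \frac{\left(D^{2} + 3 D\right) + D}{3} = \frac{D^{2} + 4 D}{3} = \frac{D^{2}}{3} + \frac{4 D}{3}$)
$\left(\frac{-48 + 53}{34 - 9} + t{\left(-6 \right)}\right) b{\left(1 \right)} = \left(\frac{-48 + 53}{34 - 9} + \frac{1}{3} \left(-6\right) \left(4 - 6\right)\right) \left(4 + 2 \cdot 1^{2} + 12 \cdot 1\right) = \left(\frac{5}{25} + \frac{1}{3} \left(-6\right) \left(-2\right)\right) \left(4 + 2 \cdot 1 + 12\right) = \left(5 \cdot \frac{1}{25} + 4\right) \left(4 + 2 + 12\right) = \left(\frac{1}{5} + 4\right) 18 = \frac{21}{5} \cdot 18 = \frac{378}{5}$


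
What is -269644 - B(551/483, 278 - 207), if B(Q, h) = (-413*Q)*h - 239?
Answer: -16280806/69 ≈ -2.3595e+5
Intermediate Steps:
B(Q, h) = -239 - 413*Q*h (B(Q, h) = -413*Q*h - 239 = -239 - 413*Q*h)
-269644 - B(551/483, 278 - 207) = -269644 - (-239 - 413*551/483*(278 - 207)) = -269644 - (-239 - 413*551*(1/483)*71) = -269644 - (-239 - 413*551/483*71) = -269644 - (-239 - 2308139/69) = -269644 - 1*(-2324630/69) = -269644 + 2324630/69 = -16280806/69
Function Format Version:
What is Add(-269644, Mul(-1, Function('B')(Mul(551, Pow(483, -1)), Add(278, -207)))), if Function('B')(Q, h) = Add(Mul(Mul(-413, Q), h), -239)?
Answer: Rational(-16280806, 69) ≈ -2.3595e+5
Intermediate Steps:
Function('B')(Q, h) = Add(-239, Mul(-413, Q, h)) (Function('B')(Q, h) = Add(Mul(-413, Q, h), -239) = Add(-239, Mul(-413, Q, h)))
Add(-269644, Mul(-1, Function('B')(Mul(551, Pow(483, -1)), Add(278, -207)))) = Add(-269644, Mul(-1, Add(-239, Mul(-413, Mul(551, Pow(483, -1)), Add(278, -207))))) = Add(-269644, Mul(-1, Add(-239, Mul(-413, Mul(551, Rational(1, 483)), 71)))) = Add(-269644, Mul(-1, Add(-239, Mul(-413, Rational(551, 483), 71)))) = Add(-269644, Mul(-1, Add(-239, Rational(-2308139, 69)))) = Add(-269644, Mul(-1, Rational(-2324630, 69))) = Add(-269644, Rational(2324630, 69)) = Rational(-16280806, 69)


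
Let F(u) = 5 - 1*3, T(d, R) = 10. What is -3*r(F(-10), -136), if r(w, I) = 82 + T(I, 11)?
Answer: -276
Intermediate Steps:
F(u) = 2 (F(u) = 5 - 3 = 2)
r(w, I) = 92 (r(w, I) = 82 + 10 = 92)
-3*r(F(-10), -136) = -3*92 = -276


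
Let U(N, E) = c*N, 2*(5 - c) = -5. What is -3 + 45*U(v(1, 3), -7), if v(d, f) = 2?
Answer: 672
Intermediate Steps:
c = 15/2 (c = 5 - ½*(-5) = 5 + 5/2 = 15/2 ≈ 7.5000)
U(N, E) = 15*N/2
-3 + 45*U(v(1, 3), -7) = -3 + 45*((15/2)*2) = -3 + 45*15 = -3 + 675 = 672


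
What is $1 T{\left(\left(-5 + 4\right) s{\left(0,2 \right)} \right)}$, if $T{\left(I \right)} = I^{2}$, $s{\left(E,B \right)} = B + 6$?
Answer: $64$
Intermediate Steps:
$s{\left(E,B \right)} = 6 + B$
$1 T{\left(\left(-5 + 4\right) s{\left(0,2 \right)} \right)} = 1 \left(\left(-5 + 4\right) \left(6 + 2\right)\right)^{2} = 1 \left(\left(-1\right) 8\right)^{2} = 1 \left(-8\right)^{2} = 1 \cdot 64 = 64$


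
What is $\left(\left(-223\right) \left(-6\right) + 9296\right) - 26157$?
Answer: $-15523$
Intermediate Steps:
$\left(\left(-223\right) \left(-6\right) + 9296\right) - 26157 = \left(1338 + 9296\right) - 26157 = 10634 - 26157 = -15523$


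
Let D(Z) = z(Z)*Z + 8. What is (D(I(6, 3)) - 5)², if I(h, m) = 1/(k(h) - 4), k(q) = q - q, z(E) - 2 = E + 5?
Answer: 441/256 ≈ 1.7227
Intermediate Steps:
z(E) = 7 + E (z(E) = 2 + (E + 5) = 2 + (5 + E) = 7 + E)
k(q) = 0
I(h, m) = -¼ (I(h, m) = 1/(0 - 4) = 1/(-4) = -¼)
D(Z) = 8 + Z*(7 + Z) (D(Z) = (7 + Z)*Z + 8 = Z*(7 + Z) + 8 = 8 + Z*(7 + Z))
(D(I(6, 3)) - 5)² = ((8 - (7 - ¼)/4) - 5)² = ((8 - ¼*27/4) - 5)² = ((8 - 27/16) - 5)² = (101/16 - 5)² = (21/16)² = 441/256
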